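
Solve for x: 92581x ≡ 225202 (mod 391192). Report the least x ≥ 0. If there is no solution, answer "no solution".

15666

First find gcd(92581, 391192):
391192 = 4·92581 + 20868
92581 = 4·20868 + 9109
20868 = 2·9109 + 2650
9109 = 3·2650 + 1159
2650 = 2·1159 + 332
1159 = 3·332 + 163
332 = 2·163 + 6
163 = 27·6 + 1
6 = 6·1 + 0
gcd = 1, so a unique solution mod 391192 exists.
Back-substitute for the Bézout coefficients:
1 = 163 − 27·6
1 = −27·332 + 55·163
1 = 55·1159 − 192·332
1 = −192·2650 + 439·1159
1 = 439·9109 − 1509·2650
1 = −1509·20868 + 3457·9109
1 = 3457·92581 − 15337·20868
1 = −15337·391192 + 64805·92581
So 92581·(64805) ≡ 1 (mod 391192), giving 92581⁻¹ ≡ 64805.
x ≡ 92581⁻¹·225202 ≡ 64805·225202 ≡ 15666 (mod 391192).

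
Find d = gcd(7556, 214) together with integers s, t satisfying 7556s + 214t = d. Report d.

2

Apply Euclid's algorithm to 7556 and 214:
7556 = 35×214 + 66
214 = 3×66 + 16
66 = 4×16 + 2
16 = 8×2 + 0
gcd(7556, 214) = 2.
Working backward:
2 = 66 − 4·16
2 = −4·214 + 13·66
2 = 13·7556 − 459·214
So 2 = (13)·7556 + (-459)·214.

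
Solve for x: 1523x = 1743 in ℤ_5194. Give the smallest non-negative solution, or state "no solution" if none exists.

3241

First find gcd(1523, 5194):
5194 = 3×1523 + 625
1523 = 2×625 + 273
625 = 2×273 + 79
273 = 3×79 + 36
79 = 2×36 + 7
36 = 5×7 + 1
7 = 7×1 + 0
gcd = 1, so a unique solution mod 5194 exists.
Back-substitute for the Bézout coefficients:
1 = 36 − 5·7
1 = −5·79 + 11·36
1 = 11·273 − 38·79
1 = −38·625 + 87·273
1 = 87·1523 − 212·625
1 = −212·5194 + 723·1523
So 1523·(723) ≡ 1 (mod 5194), giving 1523⁻¹ ≡ 723.
x ≡ 1523⁻¹·1743 ≡ 723·1743 ≡ 3241 (mod 5194).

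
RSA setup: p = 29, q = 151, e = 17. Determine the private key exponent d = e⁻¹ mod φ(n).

φ(n) = (p−1)(q−1) = 28·150 = 4200.
Need d with 17·d ≡ 1 (mod 4200). Apply the extended Euclidean algorithm:
4200 = 247×17 + 1
17 = 17×1 + 0
Back-substitute:
1 = 4200 − 247·17
So 17·(-247) ≡ 1 (mod 4200), hence d ≡ -247 ≡ 3953 (mod 4200).

3953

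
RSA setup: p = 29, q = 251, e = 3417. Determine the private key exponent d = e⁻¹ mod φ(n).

φ(n) = (p−1)(q−1) = 28·250 = 7000.
Need d with 3417·d ≡ 1 (mod 7000). Apply the extended Euclidean algorithm:
7000 = 2·3417 + 166
3417 = 20·166 + 97
166 = 1·97 + 69
97 = 1·69 + 28
69 = 2·28 + 13
28 = 2·13 + 2
13 = 6·2 + 1
2 = 2·1 + 0
Back-substitute:
1 = 13 − 6·2
1 = −6·28 + 13·13
1 = 13·69 − 32·28
1 = −32·97 + 45·69
1 = 45·166 − 77·97
1 = −77·3417 + 1585·166
1 = 1585·7000 − 3247·3417
So 3417·(-3247) ≡ 1 (mod 7000), hence d ≡ -3247 ≡ 3753 (mod 7000).

3753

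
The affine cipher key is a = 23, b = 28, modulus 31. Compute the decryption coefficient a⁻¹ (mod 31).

Run Euclid on (31, 23):
31 = 1×23 + 8
23 = 2×8 + 7
8 = 1×7 + 1
7 = 7×1 + 0
The gcd is 1. Working backward:
1 = 8 − 7
1 = −23 + 3·8
1 = 3·31 − 4·23
So 23·(-4) ≡ 1 (mod 31), and -4 ≡ 27 (mod 31).

27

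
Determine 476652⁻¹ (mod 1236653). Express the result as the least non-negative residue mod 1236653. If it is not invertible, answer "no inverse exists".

Euclidean algorithm on 1236653, 476652:
1236653 = 2·476652 + 283349
476652 = 1·283349 + 193303
283349 = 1·193303 + 90046
193303 = 2·90046 + 13211
90046 = 6·13211 + 10780
13211 = 1·10780 + 2431
10780 = 4·2431 + 1056
2431 = 2·1056 + 319
1056 = 3·319 + 99
319 = 3·99 + 22
99 = 4·22 + 11
22 = 2·11 + 0
Since gcd = 11 > 1, 476652 is not a unit mod 1236653.

no inverse exists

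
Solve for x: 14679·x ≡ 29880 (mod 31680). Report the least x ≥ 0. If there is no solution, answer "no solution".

First find gcd(14679, 31680):
31680 = 2·14679 + 2322
14679 = 6·2322 + 747
2322 = 3·747 + 81
747 = 9·81 + 18
81 = 4·18 + 9
18 = 2·9 + 0
gcd = 9 and 9 | 29880, so solutions exist. Divide through by 9: 1631x ≡ 3320 (mod 3520).
Now find 1631⁻¹ mod 3520:
3520 = 2*1631 + 258
1631 = 6*258 + 83
258 = 3*83 + 9
83 = 9*9 + 2
9 = 4*2 + 1
2 = 2*1 + 0
Back-substitute:
1 = 9 − 4·2
1 = −4·83 + 37·9
1 = 37·258 − 115·83
1 = −115·1631 + 727·258
1 = 727·3520 − 1569·1631
So 1631·(-1569) ≡ 1 (mod 3520), i.e. 1631⁻¹ ≡ 1951.
Then x ≡ 1951·3320 ≡ 520 (mod 3520); the smallest non-negative solution is x = 520.

520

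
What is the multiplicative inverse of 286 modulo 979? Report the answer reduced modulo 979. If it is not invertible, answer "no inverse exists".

no inverse exists

Euclidean algorithm on 979, 286:
979 = 3*286 + 121
286 = 2*121 + 44
121 = 2*44 + 33
44 = 1*33 + 11
33 = 3*11 + 0
gcd(286, 979) = 11 ≠ 1, so 286 has no multiplicative inverse modulo 979.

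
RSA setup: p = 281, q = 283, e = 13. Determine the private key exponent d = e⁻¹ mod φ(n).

42517

φ(n) = (p−1)(q−1) = 280·282 = 78960.
Need d with 13·d ≡ 1 (mod 78960). Apply the extended Euclidean algorithm:
78960 = 6073·13 + 11
13 = 1·11 + 2
11 = 5·2 + 1
2 = 2·1 + 0
Back-substitute:
1 = 11 − 5·2
1 = −5·13 + 6·11
1 = 6·78960 − 36443·13
So 13·(-36443) ≡ 1 (mod 78960), hence d ≡ -36443 ≡ 42517 (mod 78960).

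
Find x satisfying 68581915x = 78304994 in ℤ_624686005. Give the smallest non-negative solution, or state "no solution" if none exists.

no solution

gcd(68581915, 624686005):
624686005 = 9·68581915 + 7448770
68581915 = 9·7448770 + 1542985
7448770 = 4·1542985 + 1276830
1542985 = 1·1276830 + 266155
1276830 = 4·266155 + 212210
266155 = 1·212210 + 53945
212210 = 3·53945 + 50375
53945 = 1·50375 + 3570
50375 = 14·3570 + 395
3570 = 9·395 + 15
395 = 26·15 + 5
15 = 3·5 + 0
gcd = 5, but 5 ∤ 78304994, so the congruence has no solution.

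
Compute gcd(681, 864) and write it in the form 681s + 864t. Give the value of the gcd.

Euclidean algorithm:
864 = 1×681 + 183
681 = 3×183 + 132
183 = 1×132 + 51
132 = 2×51 + 30
51 = 1×30 + 21
30 = 1×21 + 9
21 = 2×9 + 3
9 = 3×3 + 0
gcd(681, 864) = 3.
Working backward:
3 = 21 − 2·9
3 = −2·30 + 3·21
3 = 3·51 − 5·30
3 = −5·132 + 13·51
3 = 13·183 − 18·132
3 = −18·681 + 67·183
3 = 67·864 − 85·681
So 3 = (67)·864 + (-85)·681.

3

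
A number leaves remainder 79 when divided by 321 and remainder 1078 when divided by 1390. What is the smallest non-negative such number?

Write x = 79 + 321·k. Then 321·k ≡ 1078 − 79 ≡ 999 (mod 1390).
Need 321⁻¹ mod 1390. Extended Euclid on (1390, 321):
1390 = 4×321 + 106
321 = 3×106 + 3
106 = 35×3 + 1
3 = 3×1 + 0
Back-substitute:
1 = 106 − 35·3
1 = −35·321 + 106·106
1 = 106·1390 − 459·321
321⁻¹ ≡ 931 (mod 1390), so k ≡ 931·999 ≡ 159 (mod 1390).
x = 79 + 321·159 = 51118.

51118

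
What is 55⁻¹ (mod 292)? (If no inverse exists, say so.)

223

Extended Euclidean algorithm:
292 = 5·55 + 17
55 = 3·17 + 4
17 = 4·4 + 1
4 = 4·1 + 0
The gcd is 1. Working backward:
1 = 17 − 4·4
1 = −4·55 + 13·17
1 = 13·292 − 69·55
Hence 55⁻¹ ≡ -69 ≡ 223 (mod 292).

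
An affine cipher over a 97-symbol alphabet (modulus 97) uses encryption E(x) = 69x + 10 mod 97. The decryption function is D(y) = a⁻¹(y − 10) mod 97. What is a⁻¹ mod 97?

Apply the Euclidean algorithm to 97 and 69:
97 = 1*69 + 28
69 = 2*28 + 13
28 = 2*13 + 2
13 = 6*2 + 1
2 = 2*1 + 0
gcd = 1, so the inverse exists. Back-substitute:
1 = 13 − 6·2
1 = −6·28 + 13·13
1 = 13·69 − 32·28
1 = −32·97 + 45·69
So 69·45 ≡ 1 (mod 97).

45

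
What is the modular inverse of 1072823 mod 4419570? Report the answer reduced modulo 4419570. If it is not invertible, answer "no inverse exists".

Extended Euclidean algorithm:
4419570 = 4*1072823 + 128278
1072823 = 8*128278 + 46599
128278 = 2*46599 + 35080
46599 = 1*35080 + 11519
35080 = 3*11519 + 523
11519 = 22*523 + 13
523 = 40*13 + 3
13 = 4*3 + 1
3 = 3*1 + 0
gcd = 1, so the inverse exists. Back-substitute:
1 = 13 − 4·3
1 = −4·523 + 161·13
1 = 161·11519 − 3546·523
1 = −3546·35080 + 10799·11519
1 = 10799·46599 − 14345·35080
1 = −14345·128278 + 39489·46599
1 = 39489·1072823 − 330257·128278
1 = −330257·4419570 + 1360517·1072823
So 1072823·1360517 ≡ 1 (mod 4419570).

1360517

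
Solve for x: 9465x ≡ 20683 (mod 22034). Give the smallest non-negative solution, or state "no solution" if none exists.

8867

First find gcd(9465, 22034):
22034 = 2*9465 + 3104
9465 = 3*3104 + 153
3104 = 20*153 + 44
153 = 3*44 + 21
44 = 2*21 + 2
21 = 10*2 + 1
2 = 2*1 + 0
gcd = 1, so a unique solution mod 22034 exists.
Back-substitute for the Bézout coefficients:
1 = 21 − 10·2
1 = −10·44 + 21·21
1 = 21·153 − 73·44
1 = −73·3104 + 1481·153
1 = 1481·9465 − 4516·3104
1 = −4516·22034 + 10513·9465
So 9465·(10513) ≡ 1 (mod 22034), giving 9465⁻¹ ≡ 10513.
x ≡ 9465⁻¹·20683 ≡ 10513·20683 ≡ 8867 (mod 22034).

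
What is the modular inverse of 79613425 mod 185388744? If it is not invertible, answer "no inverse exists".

Run Euclid on (185388744, 79613425):
185388744 = 2×79613425 + 26161894
79613425 = 3×26161894 + 1127743
26161894 = 23×1127743 + 223805
1127743 = 5×223805 + 8718
223805 = 25×8718 + 5855
8718 = 1×5855 + 2863
5855 = 2×2863 + 129
2863 = 22×129 + 25
129 = 5×25 + 4
25 = 6×4 + 1
4 = 4×1 + 0
The gcd is 1. Working backward:
1 = 25 − 6·4
1 = −6·129 + 31·25
1 = 31·2863 − 688·129
1 = −688·5855 + 1407·2863
1 = 1407·8718 − 2095·5855
1 = −2095·223805 + 53782·8718
1 = 53782·1127743 − 271005·223805
1 = −271005·26161894 + 6286897·1127743
1 = 6286897·79613425 − 19131696·26161894
1 = −19131696·185388744 + 44550289·79613425
So 79613425·44550289 ≡ 1 (mod 185388744).

44550289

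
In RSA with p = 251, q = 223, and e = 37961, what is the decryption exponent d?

24641

φ(n) = (p−1)(q−1) = 250·222 = 55500.
Need d with 37961·d ≡ 1 (mod 55500). Apply the extended Euclidean algorithm:
55500 = 1·37961 + 17539
37961 = 2·17539 + 2883
17539 = 6·2883 + 241
2883 = 11·241 + 232
241 = 1·232 + 9
232 = 25·9 + 7
9 = 1·7 + 2
7 = 3·2 + 1
2 = 2·1 + 0
Back-substitute:
1 = 7 − 3·2
1 = −3·9 + 4·7
1 = 4·232 − 103·9
1 = −103·241 + 107·232
1 = 107·2883 − 1280·241
1 = −1280·17539 + 7787·2883
1 = 7787·37961 − 16854·17539
1 = −16854·55500 + 24641·37961
So 37961·24641 ≡ 1 (mod 55500), hence d = 24641.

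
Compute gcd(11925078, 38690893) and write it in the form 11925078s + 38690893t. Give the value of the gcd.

Apply Euclid's algorithm to 38690893 and 11925078:
38690893 = 3*11925078 + 2915659
11925078 = 4*2915659 + 262442
2915659 = 11*262442 + 28797
262442 = 9*28797 + 3269
28797 = 8*3269 + 2645
3269 = 1*2645 + 624
2645 = 4*624 + 149
624 = 4*149 + 28
149 = 5*28 + 9
28 = 3*9 + 1
9 = 9*1 + 0
gcd(11925078, 38690893) = 1.
Back-substituting:
1 = 28 − 3·9
1 = −3·149 + 16·28
1 = 16·624 − 67·149
1 = −67·2645 + 284·624
1 = 284·3269 − 351·2645
1 = −351·28797 + 3092·3269
1 = 3092·262442 − 28179·28797
1 = −28179·2915659 + 313061·262442
1 = 313061·11925078 − 1280423·2915659
1 = −1280423·38690893 + 4154330·11925078
So 1 = (-1280423)·38690893 + (4154330)·11925078.

1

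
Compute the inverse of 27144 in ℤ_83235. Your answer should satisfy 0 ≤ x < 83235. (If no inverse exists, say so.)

no inverse exists

Euclidean algorithm on 83235, 27144:
83235 = 3*27144 + 1803
27144 = 15*1803 + 99
1803 = 18*99 + 21
99 = 4*21 + 15
21 = 1*15 + 6
15 = 2*6 + 3
6 = 2*3 + 0
Since gcd = 3 > 1, 27144 is not a unit mod 83235.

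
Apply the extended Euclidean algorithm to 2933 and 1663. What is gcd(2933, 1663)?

1

Apply Euclid's algorithm to 2933 and 1663:
2933 = 1*1663 + 1270
1663 = 1*1270 + 393
1270 = 3*393 + 91
393 = 4*91 + 29
91 = 3*29 + 4
29 = 7*4 + 1
4 = 4*1 + 0
gcd(2933, 1663) = 1.
Working backward:
1 = 29 − 7·4
1 = −7·91 + 22·29
1 = 22·393 − 95·91
1 = −95·1270 + 307·393
1 = 307·1663 − 402·1270
1 = −402·2933 + 709·1663
So 1 = (-402)·2933 + (709)·1663.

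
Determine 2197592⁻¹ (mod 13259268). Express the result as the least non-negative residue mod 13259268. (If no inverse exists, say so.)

no inverse exists

Euclidean algorithm on 13259268, 2197592:
13259268 = 6·2197592 + 73716
2197592 = 29·73716 + 59828
73716 = 1·59828 + 13888
59828 = 4·13888 + 4276
13888 = 3·4276 + 1060
4276 = 4·1060 + 36
1060 = 29·36 + 16
36 = 2·16 + 4
16 = 4·4 + 0
gcd(2197592, 13259268) = 4 ≠ 1, so 2197592 has no multiplicative inverse modulo 13259268.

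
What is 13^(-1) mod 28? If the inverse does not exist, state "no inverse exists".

Extended Euclidean algorithm:
28 = 2*13 + 2
13 = 6*2 + 1
2 = 2*1 + 0
gcd = 1, so the inverse exists. Back-substitute:
1 = 13 − 6·2
1 = −6·28 + 13·13
So 13·13 ≡ 1 (mod 28).

13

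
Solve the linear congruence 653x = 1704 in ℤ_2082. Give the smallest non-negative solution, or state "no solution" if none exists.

60

First find gcd(653, 2082):
2082 = 3·653 + 123
653 = 5·123 + 38
123 = 3·38 + 9
38 = 4·9 + 2
9 = 4·2 + 1
2 = 2·1 + 0
gcd = 1, so a unique solution mod 2082 exists.
Back-substitute for the Bézout coefficients:
1 = 9 − 4·2
1 = −4·38 + 17·9
1 = 17·123 − 55·38
1 = −55·653 + 292·123
1 = 292·2082 − 931·653
So 653·(-931) ≡ 1 (mod 2082), giving 653⁻¹ ≡ 1151.
x ≡ 653⁻¹·1704 ≡ 1151·1704 ≡ 60 (mod 2082).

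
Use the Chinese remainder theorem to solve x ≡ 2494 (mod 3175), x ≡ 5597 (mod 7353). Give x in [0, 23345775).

Write x = 2494 + 3175·k. Then 3175·k ≡ 5597 − 2494 ≡ 3103 (mod 7353).
Need 3175⁻¹ mod 7353. Extended Euclid on (7353, 3175):
7353 = 2*3175 + 1003
3175 = 3*1003 + 166
1003 = 6*166 + 7
166 = 23*7 + 5
7 = 1*5 + 2
5 = 2*2 + 1
2 = 2*1 + 0
Back-substitute:
1 = 5 − 2·2
1 = −2·7 + 3·5
1 = 3·166 − 71·7
1 = −71·1003 + 429·166
1 = 429·3175 − 1358·1003
1 = −1358·7353 + 3145·3175
3175⁻¹ ≡ 3145 (mod 7353), so k ≡ 3145·3103 ≡ 1504 (mod 7353).
x = 2494 + 3175·1504 = 4777694.

4777694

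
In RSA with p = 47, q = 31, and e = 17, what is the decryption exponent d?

893

φ(n) = (p−1)(q−1) = 46·30 = 1380.
Need d with 17·d ≡ 1 (mod 1380). Apply the extended Euclidean algorithm:
1380 = 81*17 + 3
17 = 5*3 + 2
3 = 1*2 + 1
2 = 2*1 + 0
Back-substitute:
1 = 3 − 2
1 = −17 + 6·3
1 = 6·1380 − 487·17
So 17·(-487) ≡ 1 (mod 1380), hence d ≡ -487 ≡ 893 (mod 1380).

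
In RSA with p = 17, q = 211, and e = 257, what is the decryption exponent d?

353

φ(n) = (p−1)(q−1) = 16·210 = 3360.
Need d with 257·d ≡ 1 (mod 3360). Apply the extended Euclidean algorithm:
3360 = 13*257 + 19
257 = 13*19 + 10
19 = 1*10 + 9
10 = 1*9 + 1
9 = 9*1 + 0
Back-substitute:
1 = 10 − 9
1 = −19 + 2·10
1 = 2·257 − 27·19
1 = −27·3360 + 353·257
So 257·353 ≡ 1 (mod 3360), hence d = 353.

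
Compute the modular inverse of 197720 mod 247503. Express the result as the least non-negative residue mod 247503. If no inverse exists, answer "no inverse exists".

Run Euclid on (247503, 197720):
247503 = 1×197720 + 49783
197720 = 3×49783 + 48371
49783 = 1×48371 + 1412
48371 = 34×1412 + 363
1412 = 3×363 + 323
363 = 1×323 + 40
323 = 8×40 + 3
40 = 13×3 + 1
3 = 3×1 + 0
The gcd is 1. Working backward:
1 = 40 − 13·3
1 = −13·323 + 105·40
1 = 105·363 − 118·323
1 = −118·1412 + 459·363
1 = 459·48371 − 15724·1412
1 = −15724·49783 + 16183·48371
1 = 16183·197720 − 64273·49783
1 = −64273·247503 + 80456·197720
So 197720·80456 ≡ 1 (mod 247503).

80456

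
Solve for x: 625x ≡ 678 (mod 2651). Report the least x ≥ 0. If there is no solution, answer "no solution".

First find gcd(625, 2651):
2651 = 4*625 + 151
625 = 4*151 + 21
151 = 7*21 + 4
21 = 5*4 + 1
4 = 4*1 + 0
gcd = 1, so a unique solution mod 2651 exists.
Back-substitute for the Bézout coefficients:
1 = 21 − 5·4
1 = −5·151 + 36·21
1 = 36·625 − 149·151
1 = −149·2651 + 632·625
So 625·(632) ≡ 1 (mod 2651), giving 625⁻¹ ≡ 632.
x ≡ 625⁻¹·678 ≡ 632·678 ≡ 1685 (mod 2651).

1685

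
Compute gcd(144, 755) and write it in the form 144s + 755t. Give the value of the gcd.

1

Apply Euclid's algorithm to 755 and 144:
755 = 5×144 + 35
144 = 4×35 + 4
35 = 8×4 + 3
4 = 1×3 + 1
3 = 3×1 + 0
gcd(144, 755) = 1.
Back-substituting:
1 = 4 − 3
1 = −35 + 9·4
1 = 9·144 − 37·35
1 = −37·755 + 194·144
So 1 = (-37)·755 + (194)·144.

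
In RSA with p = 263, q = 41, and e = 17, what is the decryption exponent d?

φ(n) = (p−1)(q−1) = 262·40 = 10480.
Need d with 17·d ≡ 1 (mod 10480). Apply the extended Euclidean algorithm:
10480 = 616×17 + 8
17 = 2×8 + 1
8 = 8×1 + 0
Back-substitute:
1 = 17 − 2·8
1 = −2·10480 + 1233·17
So 17·1233 ≡ 1 (mod 10480), hence d = 1233.

1233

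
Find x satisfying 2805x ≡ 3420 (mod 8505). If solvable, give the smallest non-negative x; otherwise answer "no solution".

First find gcd(2805, 8505):
8505 = 3×2805 + 90
2805 = 31×90 + 15
90 = 6×15 + 0
gcd = 15 and 15 | 3420, so solutions exist. Divide through by 15: 187x ≡ 228 (mod 567).
Now find 187⁻¹ mod 567:
567 = 3·187 + 6
187 = 31·6 + 1
6 = 6·1 + 0
Back-substitute:
1 = 187 − 31·6
1 = −31·567 + 94·187
So 187⁻¹ ≡ 94 (mod 567).
Then x ≡ 94·228 ≡ 453 (mod 567); the smallest non-negative solution is x = 453.

453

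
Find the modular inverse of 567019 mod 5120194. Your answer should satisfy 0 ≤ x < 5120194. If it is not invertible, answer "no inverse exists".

gcd(5120194, 567019) by repeated division:
5120194 = 9×567019 + 17023
567019 = 33×17023 + 5260
17023 = 3×5260 + 1243
5260 = 4×1243 + 288
1243 = 4×288 + 91
288 = 3×91 + 15
91 = 6×15 + 1
15 = 15×1 + 0
gcd = 1, so the inverse exists. Back-substitute:
1 = 91 − 6·15
1 = −6·288 + 19·91
1 = 19·1243 − 82·288
1 = −82·5260 + 347·1243
1 = 347·17023 − 1123·5260
1 = −1123·567019 + 37406·17023
1 = 37406·5120194 − 337777·567019
Thus 567019·(-337777) ≡ 1 (mod 5120194); reducing, -337777 mod 5120194 = 4782417.

4782417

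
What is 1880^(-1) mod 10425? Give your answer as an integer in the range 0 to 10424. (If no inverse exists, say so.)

Compute gcd(1880, 10425):
10425 = 5*1880 + 1025
1880 = 1*1025 + 855
1025 = 1*855 + 170
855 = 5*170 + 5
170 = 34*5 + 0
gcd(1880, 10425) = 5 ≠ 1, so 1880 has no multiplicative inverse modulo 10425.

no inverse exists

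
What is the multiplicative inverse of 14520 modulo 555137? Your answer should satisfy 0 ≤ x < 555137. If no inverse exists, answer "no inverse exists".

no inverse exists

Euclidean algorithm on 555137, 14520:
555137 = 38*14520 + 3377
14520 = 4*3377 + 1012
3377 = 3*1012 + 341
1012 = 2*341 + 330
341 = 1*330 + 11
330 = 30*11 + 0
The gcd is 11, not 1, hence no inverse exists.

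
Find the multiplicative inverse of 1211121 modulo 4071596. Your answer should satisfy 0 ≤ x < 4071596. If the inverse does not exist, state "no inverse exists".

579225

Run Euclid on (4071596, 1211121):
4071596 = 3·1211121 + 438233
1211121 = 2·438233 + 334655
438233 = 1·334655 + 103578
334655 = 3·103578 + 23921
103578 = 4·23921 + 7894
23921 = 3·7894 + 239
7894 = 33·239 + 7
239 = 34·7 + 1
7 = 7·1 + 0
The gcd is 1. Working backward:
1 = 239 − 34·7
1 = −34·7894 + 1123·239
1 = 1123·23921 − 3403·7894
1 = −3403·103578 + 14735·23921
1 = 14735·334655 − 47608·103578
1 = −47608·438233 + 62343·334655
1 = 62343·1211121 − 172294·438233
1 = −172294·4071596 + 579225·1211121
So 1211121·579225 ≡ 1 (mod 4071596).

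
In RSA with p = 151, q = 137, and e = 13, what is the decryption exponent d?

φ(n) = (p−1)(q−1) = 150·136 = 20400.
Need d with 13·d ≡ 1 (mod 20400). Apply the extended Euclidean algorithm:
20400 = 1569×13 + 3
13 = 4×3 + 1
3 = 3×1 + 0
Back-substitute:
1 = 13 − 4·3
1 = −4·20400 + 6277·13
So 13·6277 ≡ 1 (mod 20400), hence d = 6277.

6277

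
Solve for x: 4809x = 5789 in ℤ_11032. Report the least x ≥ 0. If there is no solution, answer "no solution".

First find gcd(4809, 11032):
11032 = 2·4809 + 1414
4809 = 3·1414 + 567
1414 = 2·567 + 280
567 = 2·280 + 7
280 = 40·7 + 0
gcd = 7 and 7 | 5789, so solutions exist. Divide through by 7: 687x ≡ 827 (mod 1576).
Now find 687⁻¹ mod 1576:
1576 = 2·687 + 202
687 = 3·202 + 81
202 = 2·81 + 40
81 = 2·40 + 1
40 = 40·1 + 0
Back-substitute:
1 = 81 − 2·40
1 = −2·202 + 5·81
1 = 5·687 − 17·202
1 = −17·1576 + 39·687
So 687⁻¹ ≡ 39 (mod 1576).
Then x ≡ 39·827 ≡ 733 (mod 1576); the smallest non-negative solution is x = 733.

733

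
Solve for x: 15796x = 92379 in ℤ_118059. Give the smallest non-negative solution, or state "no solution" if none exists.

21075

First find gcd(15796, 118059):
118059 = 7·15796 + 7487
15796 = 2·7487 + 822
7487 = 9·822 + 89
822 = 9·89 + 21
89 = 4·21 + 5
21 = 4·5 + 1
5 = 5·1 + 0
gcd = 1, so a unique solution mod 118059 exists.
Back-substitute for the Bézout coefficients:
1 = 21 − 4·5
1 = −4·89 + 17·21
1 = 17·822 − 157·89
1 = −157·7487 + 1430·822
1 = 1430·15796 − 3017·7487
1 = −3017·118059 + 22549·15796
So 15796·(22549) ≡ 1 (mod 118059), giving 15796⁻¹ ≡ 22549.
x ≡ 15796⁻¹·92379 ≡ 22549·92379 ≡ 21075 (mod 118059).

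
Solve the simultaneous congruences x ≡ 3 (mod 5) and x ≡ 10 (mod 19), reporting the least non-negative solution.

Write x = 3 + 5·k. Then 5·k ≡ 10 − 3 ≡ 7 (mod 19).
Need 5⁻¹ mod 19. Extended Euclid on (19, 5):
19 = 3·5 + 4
5 = 1·4 + 1
4 = 4·1 + 0
Back-substitute:
1 = 5 − 4
1 = −19 + 4·5
5⁻¹ ≡ 4 (mod 19), so k ≡ 4·7 ≡ 9 (mod 19).
x = 3 + 5·9 = 48.

48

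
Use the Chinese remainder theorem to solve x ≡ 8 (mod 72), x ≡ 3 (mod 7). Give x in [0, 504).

80

Write x = 8 + 72·k. Then 72·k ≡ 3 − 8 ≡ 2 (mod 7).
Need 72⁻¹ mod 7. Extended Euclid on (7, 2):
7 = 3×2 + 1
2 = 2×1 + 0
Back-substitute:
1 = 7 − 3·2
72⁻¹ ≡ 4 (mod 7), so k ≡ 4·2 ≡ 1 (mod 7).
x = 8 + 72·1 = 80.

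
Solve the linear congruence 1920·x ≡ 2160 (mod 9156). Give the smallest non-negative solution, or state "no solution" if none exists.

478

First find gcd(1920, 9156):
9156 = 4·1920 + 1476
1920 = 1·1476 + 444
1476 = 3·444 + 144
444 = 3·144 + 12
144 = 12·12 + 0
gcd = 12 and 12 | 2160, so solutions exist. Divide through by 12: 160x ≡ 180 (mod 763).
Now find 160⁻¹ mod 763:
763 = 4·160 + 123
160 = 1·123 + 37
123 = 3·37 + 12
37 = 3·12 + 1
12 = 12·1 + 0
Back-substitute:
1 = 37 − 3·12
1 = −3·123 + 10·37
1 = 10·160 − 13·123
1 = −13·763 + 62·160
So 160⁻¹ ≡ 62 (mod 763).
Then x ≡ 62·180 ≡ 478 (mod 763); the smallest non-negative solution is x = 478.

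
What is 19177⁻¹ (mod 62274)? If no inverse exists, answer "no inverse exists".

55591

Run Euclid on (62274, 19177):
62274 = 3·19177 + 4743
19177 = 4·4743 + 205
4743 = 23·205 + 28
205 = 7·28 + 9
28 = 3·9 + 1
9 = 9·1 + 0
The gcd is 1. Working backward:
1 = 28 − 3·9
1 = −3·205 + 22·28
1 = 22·4743 − 509·205
1 = −509·19177 + 2058·4743
1 = 2058·62274 − 6683·19177
Thus 19177·(-6683) ≡ 1 (mod 62274); reducing, -6683 mod 62274 = 55591.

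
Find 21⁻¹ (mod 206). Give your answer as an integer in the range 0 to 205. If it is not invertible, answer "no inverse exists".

gcd(206, 21) by repeated division:
206 = 9*21 + 17
21 = 1*17 + 4
17 = 4*4 + 1
4 = 4*1 + 0
gcd = 1, so the inverse exists. Back-substitute:
1 = 17 − 4·4
1 = −4·21 + 5·17
1 = 5·206 − 49·21
So 21·(-49) ≡ 1 (mod 206), and -49 ≡ 157 (mod 206).

157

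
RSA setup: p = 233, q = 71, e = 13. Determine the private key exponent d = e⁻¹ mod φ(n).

φ(n) = (p−1)(q−1) = 232·70 = 16240.
Need d with 13·d ≡ 1 (mod 16240). Apply the extended Euclidean algorithm:
16240 = 1249*13 + 3
13 = 4*3 + 1
3 = 3*1 + 0
Back-substitute:
1 = 13 − 4·3
1 = −4·16240 + 4997·13
So 13·4997 ≡ 1 (mod 16240), hence d = 4997.

4997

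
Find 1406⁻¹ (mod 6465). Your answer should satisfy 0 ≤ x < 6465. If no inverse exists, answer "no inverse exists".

1991

Extended Euclidean algorithm:
6465 = 4*1406 + 841
1406 = 1*841 + 565
841 = 1*565 + 276
565 = 2*276 + 13
276 = 21*13 + 3
13 = 4*3 + 1
3 = 3*1 + 0
The gcd is 1. Working backward:
1 = 13 − 4·3
1 = −4·276 + 85·13
1 = 85·565 − 174·276
1 = −174·841 + 259·565
1 = 259·1406 − 433·841
1 = −433·6465 + 1991·1406
So 1406·1991 ≡ 1 (mod 6465).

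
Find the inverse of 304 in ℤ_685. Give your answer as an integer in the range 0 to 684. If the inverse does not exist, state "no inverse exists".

Apply the Euclidean algorithm to 685 and 304:
685 = 2×304 + 77
304 = 3×77 + 73
77 = 1×73 + 4
73 = 18×4 + 1
4 = 4×1 + 0
The gcd is 1. Working backward:
1 = 73 − 18·4
1 = −18·77 + 19·73
1 = 19·304 − 75·77
1 = −75·685 + 169·304
So 304·169 ≡ 1 (mod 685).

169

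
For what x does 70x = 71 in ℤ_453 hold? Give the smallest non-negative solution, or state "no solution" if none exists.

First find gcd(70, 453):
453 = 6×70 + 33
70 = 2×33 + 4
33 = 8×4 + 1
4 = 4×1 + 0
gcd = 1, so a unique solution mod 453 exists.
Back-substitute for the Bézout coefficients:
1 = 33 − 8·4
1 = −8·70 + 17·33
1 = 17·453 − 110·70
So 70·(-110) ≡ 1 (mod 453), giving 70⁻¹ ≡ 343.
x ≡ 70⁻¹·71 ≡ 343·71 ≡ 344 (mod 453).

344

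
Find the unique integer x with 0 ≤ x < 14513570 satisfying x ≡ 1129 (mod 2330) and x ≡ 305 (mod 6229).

12371099

Write x = 1129 + 2330·k. Then 2330·k ≡ 305 − 1129 ≡ 5405 (mod 6229).
Need 2330⁻¹ mod 6229. Extended Euclid on (6229, 2330):
6229 = 2·2330 + 1569
2330 = 1·1569 + 761
1569 = 2·761 + 47
761 = 16·47 + 9
47 = 5·9 + 2
9 = 4·2 + 1
2 = 2·1 + 0
Back-substitute:
1 = 9 − 4·2
1 = −4·47 + 21·9
1 = 21·761 − 340·47
1 = −340·1569 + 701·761
1 = 701·2330 − 1041·1569
1 = −1041·6229 + 2783·2330
2330⁻¹ ≡ 2783 (mod 6229), so k ≡ 2783·5405 ≡ 5309 (mod 6229).
x = 1129 + 2330·5309 = 12371099.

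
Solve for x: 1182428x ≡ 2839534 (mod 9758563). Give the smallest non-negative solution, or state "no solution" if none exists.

4719308

First find gcd(1182428, 9758563):
9758563 = 8·1182428 + 299139
1182428 = 3·299139 + 285011
299139 = 1·285011 + 14128
285011 = 20·14128 + 2451
14128 = 5·2451 + 1873
2451 = 1·1873 + 578
1873 = 3·578 + 139
578 = 4·139 + 22
139 = 6·22 + 7
22 = 3·7 + 1
7 = 7·1 + 0
gcd = 1, so a unique solution mod 9758563 exists.
Back-substitute for the Bézout coefficients:
1 = 22 − 3·7
1 = −3·139 + 19·22
1 = 19·578 − 79·139
1 = −79·1873 + 256·578
1 = 256·2451 − 335·1873
1 = −335·14128 + 1931·2451
1 = 1931·285011 − 38955·14128
1 = −38955·299139 + 40886·285011
1 = 40886·1182428 − 161613·299139
1 = −161613·9758563 + 1333790·1182428
So 1182428·(1333790) ≡ 1 (mod 9758563), giving 1182428⁻¹ ≡ 1333790.
x ≡ 1182428⁻¹·2839534 ≡ 1333790·2839534 ≡ 4719308 (mod 9758563).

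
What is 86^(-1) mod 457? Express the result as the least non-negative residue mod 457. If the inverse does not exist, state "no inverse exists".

186

Apply the Euclidean algorithm to 457 and 86:
457 = 5*86 + 27
86 = 3*27 + 5
27 = 5*5 + 2
5 = 2*2 + 1
2 = 2*1 + 0
gcd = 1, so the inverse exists. Back-substitute:
1 = 5 − 2·2
1 = −2·27 + 11·5
1 = 11·86 − 35·27
1 = −35·457 + 186·86
So 86·186 ≡ 1 (mod 457).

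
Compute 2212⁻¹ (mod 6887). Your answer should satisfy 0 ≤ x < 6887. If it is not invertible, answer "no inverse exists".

Apply the Euclidean algorithm to 6887 and 2212:
6887 = 3×2212 + 251
2212 = 8×251 + 204
251 = 1×204 + 47
204 = 4×47 + 16
47 = 2×16 + 15
16 = 1×15 + 1
15 = 15×1 + 0
Since gcd(2212, 6887) = 1, back-substitute to write 1 as a combination:
1 = 16 − 15
1 = −47 + 3·16
1 = 3·204 − 13·47
1 = −13·251 + 16·204
1 = 16·2212 − 141·251
1 = −141·6887 + 439·2212
So 2212·439 ≡ 1 (mod 6887).

439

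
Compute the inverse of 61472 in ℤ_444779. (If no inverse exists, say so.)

304447

Apply the Euclidean algorithm to 444779 and 61472:
444779 = 7*61472 + 14475
61472 = 4*14475 + 3572
14475 = 4*3572 + 187
3572 = 19*187 + 19
187 = 9*19 + 16
19 = 1*16 + 3
16 = 5*3 + 1
3 = 3*1 + 0
gcd = 1, so the inverse exists. Back-substitute:
1 = 16 − 5·3
1 = −5·19 + 6·16
1 = 6·187 − 59·19
1 = −59·3572 + 1127·187
1 = 1127·14475 − 4567·3572
1 = −4567·61472 + 19395·14475
1 = 19395·444779 − 140332·61472
Thus 61472·(-140332) ≡ 1 (mod 444779); reducing, -140332 mod 444779 = 304447.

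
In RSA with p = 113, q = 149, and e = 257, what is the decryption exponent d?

129

φ(n) = (p−1)(q−1) = 112·148 = 16576.
Need d with 257·d ≡ 1 (mod 16576). Apply the extended Euclidean algorithm:
16576 = 64*257 + 128
257 = 2*128 + 1
128 = 128*1 + 0
Back-substitute:
1 = 257 − 2·128
1 = −2·16576 + 129·257
So 257·129 ≡ 1 (mod 16576), hence d = 129.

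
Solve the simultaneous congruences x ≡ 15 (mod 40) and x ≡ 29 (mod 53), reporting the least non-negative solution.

135

Write x = 15 + 40·k. Then 40·k ≡ 29 − 15 ≡ 14 (mod 53).
Need 40⁻¹ mod 53. Extended Euclid on (53, 40):
53 = 1*40 + 13
40 = 3*13 + 1
13 = 13*1 + 0
Back-substitute:
1 = 40 − 3·13
1 = −3·53 + 4·40
40⁻¹ ≡ 4 (mod 53), so k ≡ 4·14 ≡ 3 (mod 53).
x = 15 + 40·3 = 135.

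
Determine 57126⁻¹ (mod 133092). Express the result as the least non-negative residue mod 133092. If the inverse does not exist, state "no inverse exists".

no inverse exists

Euclidean algorithm on 133092, 57126:
133092 = 2·57126 + 18840
57126 = 3·18840 + 606
18840 = 31·606 + 54
606 = 11·54 + 12
54 = 4·12 + 6
12 = 2·6 + 0
gcd(57126, 133092) = 6 ≠ 1, so 57126 has no multiplicative inverse modulo 133092.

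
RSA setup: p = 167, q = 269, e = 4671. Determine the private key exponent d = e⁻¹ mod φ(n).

φ(n) = (p−1)(q−1) = 166·268 = 44488.
Need d with 4671·d ≡ 1 (mod 44488). Apply the extended Euclidean algorithm:
44488 = 9·4671 + 2449
4671 = 1·2449 + 2222
2449 = 1·2222 + 227
2222 = 9·227 + 179
227 = 1·179 + 48
179 = 3·48 + 35
48 = 1·35 + 13
35 = 2·13 + 9
13 = 1·9 + 4
9 = 2·4 + 1
4 = 4·1 + 0
Back-substitute:
1 = 9 − 2·4
1 = −2·13 + 3·9
1 = 3·35 − 8·13
1 = −8·48 + 11·35
1 = 11·179 − 41·48
1 = −41·227 + 52·179
1 = 52·2222 − 509·227
1 = −509·2449 + 561·2222
1 = 561·4671 − 1070·2449
1 = −1070·44488 + 10191·4671
So 4671·10191 ≡ 1 (mod 44488), hence d = 10191.

10191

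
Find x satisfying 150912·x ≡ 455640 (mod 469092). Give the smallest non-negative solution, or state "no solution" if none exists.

First find gcd(150912, 469092):
469092 = 3*150912 + 16356
150912 = 9*16356 + 3708
16356 = 4*3708 + 1524
3708 = 2*1524 + 660
1524 = 2*660 + 204
660 = 3*204 + 48
204 = 4*48 + 12
48 = 4*12 + 0
gcd = 12 and 12 | 455640, so solutions exist. Divide through by 12: 12576x ≡ 37970 (mod 39091).
Now find 12576⁻¹ mod 39091:
39091 = 3×12576 + 1363
12576 = 9×1363 + 309
1363 = 4×309 + 127
309 = 2×127 + 55
127 = 2×55 + 17
55 = 3×17 + 4
17 = 4×4 + 1
4 = 4×1 + 0
Back-substitute:
1 = 17 − 4·4
1 = −4·55 + 13·17
1 = 13·127 − 30·55
1 = −30·309 + 73·127
1 = 73·1363 − 322·309
1 = −322·12576 + 2971·1363
1 = 2971·39091 − 9235·12576
So 12576·(-9235) ≡ 1 (mod 39091), i.e. 12576⁻¹ ≡ 29856.
Then x ≡ 29856·37970 ≡ 32411 (mod 39091); the smallest non-negative solution is x = 32411.

32411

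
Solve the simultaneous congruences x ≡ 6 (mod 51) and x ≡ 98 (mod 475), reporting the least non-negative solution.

3423

Write x = 6 + 51·k. Then 51·k ≡ 98 − 6 ≡ 92 (mod 475).
Need 51⁻¹ mod 475. Extended Euclid on (475, 51):
475 = 9·51 + 16
51 = 3·16 + 3
16 = 5·3 + 1
3 = 3·1 + 0
Back-substitute:
1 = 16 − 5·3
1 = −5·51 + 16·16
1 = 16·475 − 149·51
51⁻¹ ≡ 326 (mod 475), so k ≡ 326·92 ≡ 67 (mod 475).
x = 6 + 51·67 = 3423.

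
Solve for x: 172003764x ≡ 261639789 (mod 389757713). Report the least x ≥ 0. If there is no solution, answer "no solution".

193397333

First find gcd(172003764, 389757713):
389757713 = 2*172003764 + 45750185
172003764 = 3*45750185 + 34753209
45750185 = 1*34753209 + 10996976
34753209 = 3*10996976 + 1762281
10996976 = 6*1762281 + 423290
1762281 = 4*423290 + 69121
423290 = 6*69121 + 8564
69121 = 8*8564 + 609
8564 = 14*609 + 38
609 = 16*38 + 1
38 = 38*1 + 0
gcd = 1, so a unique solution mod 389757713 exists.
Back-substitute for the Bézout coefficients:
1 = 609 − 16·38
1 = −16·8564 + 225·609
1 = 225·69121 − 1816·8564
1 = −1816·423290 + 11121·69121
1 = 11121·1762281 − 46300·423290
1 = −46300·10996976 + 288921·1762281
1 = 288921·34753209 − 913063·10996976
1 = −913063·45750185 + 1201984·34753209
1 = 1201984·172003764 − 4519015·45750185
1 = −4519015·389757713 + 10240014·172003764
So 172003764·(10240014) ≡ 1 (mod 389757713), giving 172003764⁻¹ ≡ 10240014.
x ≡ 172003764⁻¹·261639789 ≡ 10240014·261639789 ≡ 193397333 (mod 389757713).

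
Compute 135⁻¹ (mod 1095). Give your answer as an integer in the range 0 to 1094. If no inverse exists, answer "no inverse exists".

no inverse exists

Euclidean algorithm on 1095, 135:
1095 = 8*135 + 15
135 = 9*15 + 0
Since gcd = 15 > 1, 135 is not a unit mod 1095.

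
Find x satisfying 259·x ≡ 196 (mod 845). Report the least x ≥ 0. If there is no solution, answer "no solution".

First find gcd(259, 845):
845 = 3*259 + 68
259 = 3*68 + 55
68 = 1*55 + 13
55 = 4*13 + 3
13 = 4*3 + 1
3 = 3*1 + 0
gcd = 1, so a unique solution mod 845 exists.
Back-substitute for the Bézout coefficients:
1 = 13 − 4·3
1 = −4·55 + 17·13
1 = 17·68 − 21·55
1 = −21·259 + 80·68
1 = 80·845 − 261·259
So 259·(-261) ≡ 1 (mod 845), giving 259⁻¹ ≡ 584.
x ≡ 259⁻¹·196 ≡ 584·196 ≡ 389 (mod 845).

389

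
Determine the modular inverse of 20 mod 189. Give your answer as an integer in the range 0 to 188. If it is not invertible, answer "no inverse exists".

gcd(189, 20) by repeated division:
189 = 9·20 + 9
20 = 2·9 + 2
9 = 4·2 + 1
2 = 2·1 + 0
gcd = 1, so the inverse exists. Back-substitute:
1 = 9 − 4·2
1 = −4·20 + 9·9
1 = 9·189 − 85·20
Hence 20⁻¹ ≡ -85 ≡ 104 (mod 189).

104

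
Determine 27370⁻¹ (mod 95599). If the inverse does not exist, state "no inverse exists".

Compute gcd(27370, 95599):
95599 = 3×27370 + 13489
27370 = 2×13489 + 392
13489 = 34×392 + 161
392 = 2×161 + 70
161 = 2×70 + 21
70 = 3×21 + 7
21 = 3×7 + 0
Since gcd = 7 > 1, 27370 is not a unit mod 95599.

no inverse exists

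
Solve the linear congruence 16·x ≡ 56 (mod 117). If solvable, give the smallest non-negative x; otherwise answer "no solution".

62

First find gcd(16, 117):
117 = 7*16 + 5
16 = 3*5 + 1
5 = 5*1 + 0
gcd = 1, so a unique solution mod 117 exists.
Back-substitute for the Bézout coefficients:
1 = 16 − 3·5
1 = −3·117 + 22·16
So 16·(22) ≡ 1 (mod 117), giving 16⁻¹ ≡ 22.
x ≡ 16⁻¹·56 ≡ 22·56 ≡ 62 (mod 117).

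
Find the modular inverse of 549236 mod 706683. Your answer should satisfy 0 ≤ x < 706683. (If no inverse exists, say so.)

569675

gcd(706683, 549236) by repeated division:
706683 = 1*549236 + 157447
549236 = 3*157447 + 76895
157447 = 2*76895 + 3657
76895 = 21*3657 + 98
3657 = 37*98 + 31
98 = 3*31 + 5
31 = 6*5 + 1
5 = 5*1 + 0
The gcd is 1. Working backward:
1 = 31 − 6·5
1 = −6·98 + 19·31
1 = 19·3657 − 709·98
1 = −709·76895 + 14908·3657
1 = 14908·157447 − 30525·76895
1 = −30525·549236 + 106483·157447
1 = 106483·706683 − 137008·549236
So 549236·(-137008) ≡ 1 (mod 706683), and -137008 ≡ 569675 (mod 706683).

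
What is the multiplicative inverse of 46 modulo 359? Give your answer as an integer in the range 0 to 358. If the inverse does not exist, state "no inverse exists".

320

Apply the Euclidean algorithm to 359 and 46:
359 = 7×46 + 37
46 = 1×37 + 9
37 = 4×9 + 1
9 = 9×1 + 0
The gcd is 1. Working backward:
1 = 37 − 4·9
1 = −4·46 + 5·37
1 = 5·359 − 39·46
Thus 46·(-39) ≡ 1 (mod 359); reducing, -39 mod 359 = 320.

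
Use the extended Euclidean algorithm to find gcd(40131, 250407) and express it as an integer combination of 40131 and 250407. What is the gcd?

9

Apply Euclid's algorithm to 250407 and 40131:
250407 = 6*40131 + 9621
40131 = 4*9621 + 1647
9621 = 5*1647 + 1386
1647 = 1*1386 + 261
1386 = 5*261 + 81
261 = 3*81 + 18
81 = 4*18 + 9
18 = 2*9 + 0
gcd(40131, 250407) = 9.
Back-substituting:
9 = 81 − 4·18
9 = −4·261 + 13·81
9 = 13·1386 − 69·261
9 = −69·1647 + 82·1386
9 = 82·9621 − 479·1647
9 = −479·40131 + 1998·9621
9 = 1998·250407 − 12467·40131
So 9 = (1998)·250407 + (-12467)·40131.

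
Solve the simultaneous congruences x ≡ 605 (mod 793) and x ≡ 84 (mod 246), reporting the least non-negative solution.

191718

Write x = 605 + 793·k. Then 793·k ≡ 84 − 605 ≡ 217 (mod 246).
Need 793⁻¹ mod 246. Extended Euclid on (246, 55):
246 = 4*55 + 26
55 = 2*26 + 3
26 = 8*3 + 2
3 = 1*2 + 1
2 = 2*1 + 0
Back-substitute:
1 = 3 − 2
1 = −26 + 9·3
1 = 9·55 − 19·26
1 = −19·246 + 85·55
793⁻¹ ≡ 85 (mod 246), so k ≡ 85·217 ≡ 241 (mod 246).
x = 605 + 793·241 = 191718.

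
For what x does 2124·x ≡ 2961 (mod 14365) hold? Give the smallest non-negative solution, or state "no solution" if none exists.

First find gcd(2124, 14365):
14365 = 6*2124 + 1621
2124 = 1*1621 + 503
1621 = 3*503 + 112
503 = 4*112 + 55
112 = 2*55 + 2
55 = 27*2 + 1
2 = 2*1 + 0
gcd = 1, so a unique solution mod 14365 exists.
Back-substitute for the Bézout coefficients:
1 = 55 − 27·2
1 = −27·112 + 55·55
1 = 55·503 − 247·112
1 = −247·1621 + 796·503
1 = 796·2124 − 1043·1621
1 = −1043·14365 + 7054·2124
So 2124·(7054) ≡ 1 (mod 14365), giving 2124⁻¹ ≡ 7054.
x ≡ 2124⁻¹·2961 ≡ 7054·2961 ≡ 184 (mod 14365).

184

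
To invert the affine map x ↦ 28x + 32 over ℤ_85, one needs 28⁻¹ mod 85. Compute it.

82

gcd(85, 28) by repeated division:
85 = 3×28 + 1
28 = 28×1 + 0
gcd = 1, so the inverse exists. Back-substitute:
1 = 85 − 3·28
So 28·(-3) ≡ 1 (mod 85), and -3 ≡ 82 (mod 85).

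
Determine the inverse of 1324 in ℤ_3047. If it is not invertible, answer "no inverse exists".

Run Euclid on (3047, 1324):
3047 = 2*1324 + 399
1324 = 3*399 + 127
399 = 3*127 + 18
127 = 7*18 + 1
18 = 18*1 + 0
gcd = 1, so the inverse exists. Back-substitute:
1 = 127 − 7·18
1 = −7·399 + 22·127
1 = 22·1324 − 73·399
1 = −73·3047 + 168·1324
So 1324·168 ≡ 1 (mod 3047).

168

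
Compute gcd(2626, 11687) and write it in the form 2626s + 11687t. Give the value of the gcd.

13

Repeated division:
11687 = 4·2626 + 1183
2626 = 2·1183 + 260
1183 = 4·260 + 143
260 = 1·143 + 117
143 = 1·117 + 26
117 = 4·26 + 13
26 = 2·13 + 0
gcd(2626, 11687) = 13.
Working backward:
13 = 117 − 4·26
13 = −4·143 + 5·117
13 = 5·260 − 9·143
13 = −9·1183 + 41·260
13 = 41·2626 − 91·1183
13 = −91·11687 + 405·2626
So 13 = (-91)·11687 + (405)·2626.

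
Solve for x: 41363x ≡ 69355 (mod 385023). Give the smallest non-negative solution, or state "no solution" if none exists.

First find gcd(41363, 385023):
385023 = 9·41363 + 12756
41363 = 3·12756 + 3095
12756 = 4·3095 + 376
3095 = 8·376 + 87
376 = 4·87 + 28
87 = 3·28 + 3
28 = 9·3 + 1
3 = 3·1 + 0
gcd = 1, so a unique solution mod 385023 exists.
Back-substitute for the Bézout coefficients:
1 = 28 − 9·3
1 = −9·87 + 28·28
1 = 28·376 − 121·87
1 = −121·3095 + 996·376
1 = 996·12756 − 4105·3095
1 = −4105·41363 + 13311·12756
1 = 13311·385023 − 123904·41363
So 41363·(-123904) ≡ 1 (mod 385023), giving 41363⁻¹ ≡ 261119.
x ≡ 41363⁻¹·69355 ≡ 261119·69355 ≡ 351440 (mod 385023).

351440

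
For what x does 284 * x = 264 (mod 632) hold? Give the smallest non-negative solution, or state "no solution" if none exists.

First find gcd(284, 632):
632 = 2×284 + 64
284 = 4×64 + 28
64 = 2×28 + 8
28 = 3×8 + 4
8 = 2×4 + 0
gcd = 4 and 4 | 264, so solutions exist. Divide through by 4: 71x ≡ 66 (mod 158).
Now find 71⁻¹ mod 158:
158 = 2×71 + 16
71 = 4×16 + 7
16 = 2×7 + 2
7 = 3×2 + 1
2 = 2×1 + 0
Back-substitute:
1 = 7 − 3·2
1 = −3·16 + 7·7
1 = 7·71 − 31·16
1 = −31·158 + 69·71
So 71⁻¹ ≡ 69 (mod 158).
Then x ≡ 69·66 ≡ 130 (mod 158); the smallest non-negative solution is x = 130.

130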